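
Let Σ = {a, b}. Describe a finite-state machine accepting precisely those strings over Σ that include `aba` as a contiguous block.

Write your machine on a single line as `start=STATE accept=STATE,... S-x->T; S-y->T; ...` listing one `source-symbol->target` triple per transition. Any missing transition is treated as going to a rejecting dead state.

States S0..S2 record the length of the longest prefix of `aba` that matches the current input suffix. Reaching S3 means `aba` has been seen, and we stay there forever. Accept from S3.
A 4-state machine:
        a   b  
>  S0   S1  S0 
   S1   S1  S2 
   S2   S3  S0 
 * S3   S3  S3 
(> = start, * = accepting)

start=S0; accept=S3; S0-a->S1; S0-b->S0; S1-a->S1; S1-b->S2; S2-a->S3; S2-b->S0; S3-a->S3; S3-b->S3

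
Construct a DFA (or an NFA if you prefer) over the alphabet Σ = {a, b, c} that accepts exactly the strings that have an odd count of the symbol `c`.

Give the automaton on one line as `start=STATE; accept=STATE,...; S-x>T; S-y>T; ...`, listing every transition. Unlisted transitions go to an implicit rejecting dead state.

Keep the running count of `c`s modulo 2: each `c` advances along the cycle q0 → q1 → q0 while other symbols loop. Accept at q1.
2 states suffice.
        a   b   c  
>  q0   q0  q0  q1 
 * q1   q1  q1  q0 
(> = start, * = accepting)

start=q0; accept=q1; q0-a>q0; q0-b>q0; q0-c>q1; q1-a>q1; q1-b>q1; q1-c>q0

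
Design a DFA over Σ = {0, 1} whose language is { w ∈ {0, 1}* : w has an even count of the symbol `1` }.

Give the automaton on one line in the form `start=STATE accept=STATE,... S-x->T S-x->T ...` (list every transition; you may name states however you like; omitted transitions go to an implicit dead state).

Keep the running count of `1`s modulo 2: each `1` advances along the cycle S0 → S1 → S0 while other symbols loop. Accept at S0.
A 2-state machine:
        0   1  
>* S0   S0  S1 
   S1   S1  S0 
(> = start, * = accepting)

start=S0 accept=S0 S0-0->S0 S0-1->S1 S1-0->S1 S1-1->S0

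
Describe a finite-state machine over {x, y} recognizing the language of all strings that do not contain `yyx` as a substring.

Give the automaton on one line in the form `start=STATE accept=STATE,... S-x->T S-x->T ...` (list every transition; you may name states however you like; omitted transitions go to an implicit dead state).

Track partial matches of the forbidden pattern `yyx`. State q3 is a dead state reached once `yyx` has occurred; every other state accepts. q0 means no part of `yyx` is currently matched.
With 4 states:
        x   y  
>* q0   q0  q1 
 * q1   q0  q2 
 * q2   q3  q2 
   q3   q3  q3 
(> = start, * = accepting)

start=q0 accept=q0,q1,q2 q0-x->q0 q0-y->q1 q1-x->q0 q1-y->q2 q2-x->q3 q2-y->q2 q3-x->q3 q3-y->q3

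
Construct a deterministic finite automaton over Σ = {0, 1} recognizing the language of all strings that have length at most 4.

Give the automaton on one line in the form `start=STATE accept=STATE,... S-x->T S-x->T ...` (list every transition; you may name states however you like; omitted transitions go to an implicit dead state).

We only need to distinguish lengths 0, 1, …, 4, and '>4'. Chain q0 → q1 → q2 → q3 → q4 → q5 on every symbol, with q5 looping. Accepting states: {q0, q1, q2, q3, q4}.
6 states suffice.
        0   1  
>* q0   q1  q1 
 * q1   q2  q2 
 * q2   q3  q3 
 * q3   q4  q4 
 * q4   q5  q5 
   q5   q5  q5 
(> = start, * = accepting)

start=q0 accept=q0,q1,q2,q3,q4 q0-0->q1 q0-1->q1 q1-0->q2 q1-1->q2 q2-0->q3 q2-1->q3 q3-0->q4 q3-1->q4 q4-0->q5 q4-1->q5 q5-0->q5 q5-1->q5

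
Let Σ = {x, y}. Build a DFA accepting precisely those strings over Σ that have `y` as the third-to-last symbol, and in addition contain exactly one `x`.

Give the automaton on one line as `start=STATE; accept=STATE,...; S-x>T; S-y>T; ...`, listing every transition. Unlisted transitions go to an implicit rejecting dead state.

start=s0; accept=s12,s13,s18; s0-x>s1; s0-y>s2; s1-x>s3; s1-y>s4; s2-x>s5; s2-y>s6; s3-x>s7; s3-y>s8; s4-x>s9; s4-y>s10; s5-x>s11; s5-y>s12; s6-x>s13; s6-y>s14; s7-x>s7; s7-y>s8; s8-x>s9; s8-y>s15; s9-x>s11; s9-y>s16; s10-x>s17; s10-y>s18; s11-x>s7; s11-y>s8; s12-x>s9; s12-y>s10; s13-x>s11; s13-y>s12; s14-x>s13; s14-y>s14; s15-x>s17; s15-y>s19; s16-x>s9; s16-y>s15; s17-x>s11; s17-y>s16; s18-x>s17; s18-y>s18; s19-x>s17; s19-y>s19

Run two small machines in parallel and take their product. The first has 15 states tracking the last 3 symbols read; the second has 3 states tracking the count of `x`s, saturating at 2. A product state is a pair (one from each), accepting exactly when both do.
          x    y  
>  s0     s1   s2 
   s1     s3   s4 
   s2     s5   s6 
   s3     s7   s8 
   s4     s9  s10 
   s5    s11  s12 
   s6    s13  s14 
   s7     s7   s8 
   s8     s9  s15 
   s9    s11  s16 
   s10   s17  s18 
   s11    s7   s8 
 * s12    s9  s10 
 * s13   s11  s12 
   s14   s13  s14 
   s15   s17  s19 
   s16    s9  s15 
   s17   s11  s16 
 * s18   s17  s18 
   s19   s17  s19 
(> = start, * = accepting)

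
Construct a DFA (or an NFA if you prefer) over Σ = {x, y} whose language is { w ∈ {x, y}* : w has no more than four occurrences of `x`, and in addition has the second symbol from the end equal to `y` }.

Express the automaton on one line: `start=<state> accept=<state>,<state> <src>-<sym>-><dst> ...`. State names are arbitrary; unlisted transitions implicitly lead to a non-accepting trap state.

Handle the two conditions separately and then intersect. One (6 states) tracks the count of `x`s, saturating at 5; the other (7 states) tracks the last 2 symbols read. Each combined state is a pair, one component from each; accept when both components accept. Equivalent product states are then merged.
A 20-state machine:
          x    y  
>  S0     S1   S2 
   S1     S3   S4 
   S2     S5   S6 
   S3     S7   S8 
   S4     S9  S10 
 * S5     S3   S4 
 * S6     S5   S6 
   S7    S11  S12 
   S8    S13  S14 
 * S9     S7   S8 
 * S10    S9  S10 
   S11   S15  S16 
   S12   S17  S18 
 * S13   S11  S12 
 * S14   S13  S14 
   S15   S15  S15 
   S16   S15  S19 
 * S17   S15  S16 
 * S18   S17  S18 
 * S19   S15  S19 
(> = start, * = accepting)

start=S0 accept=S5,S6,S9,S10,S13,S14,S17,S18,S19 S0-x->S1 S0-y->S2 S1-x->S3 S1-y->S4 S2-x->S5 S2-y->S6 S3-x->S7 S3-y->S8 S4-x->S9 S4-y->S10 S5-x->S3 S5-y->S4 S6-x->S5 S6-y->S6 S7-x->S11 S7-y->S12 S8-x->S13 S8-y->S14 S9-x->S7 S9-y->S8 S10-x->S9 S10-y->S10 S11-x->S15 S11-y->S16 S12-x->S17 S12-y->S18 S13-x->S11 S13-y->S12 S14-x->S13 S14-y->S14 S15-x->S15 S15-y->S15 S16-x->S15 S16-y->S19 S17-x->S15 S17-y->S16 S18-x->S17 S18-y->S18 S19-x->S15 S19-y->S19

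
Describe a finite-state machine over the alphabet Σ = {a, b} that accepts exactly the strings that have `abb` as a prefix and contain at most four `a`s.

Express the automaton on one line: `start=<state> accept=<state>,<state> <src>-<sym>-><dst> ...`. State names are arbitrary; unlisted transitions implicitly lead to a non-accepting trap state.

Handle the two conditions separately and then intersect. One (5 states) tracks whether the input so far still matches the prefix `abb`; the other (6 states) tracks the count of `a`s, saturating at 5. Each combined state is a pair, one component from each; accept when both components accept. After merging equivalent states the machine shrinks.
With 8 states:
        a   b  
>  S0   S1  S2 
   S1   S2  S3 
   S2   S2  S2 
   S3   S2  S4 
 * S4   S5  S4 
 * S5   S6  S5 
 * S6   S7  S6 
 * S7   S2  S7 
(> = start, * = accepting)

start=S0 accept=S4,S5,S6,S7 S0-a->S1 S0-b->S2 S1-a->S2 S1-b->S3 S2-a->S2 S2-b->S2 S3-a->S2 S3-b->S4 S4-a->S5 S4-b->S4 S5-a->S6 S5-b->S5 S6-a->S7 S6-b->S6 S7-a->S2 S7-b->S7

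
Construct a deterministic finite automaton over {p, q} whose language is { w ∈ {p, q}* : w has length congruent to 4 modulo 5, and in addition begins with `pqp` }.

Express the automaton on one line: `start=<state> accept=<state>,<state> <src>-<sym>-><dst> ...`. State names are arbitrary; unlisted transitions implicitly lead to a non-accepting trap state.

Build one automaton per condition and run them in lockstep. One (5 states) tracks the input length modulo 5; the other (5 states) tracks whether the input so far still matches the prefix `pqp`. Each combined state is a pair, one component from each; accept when both components accept. After merging equivalent states the machine shrinks.
9 states suffice.
        p   q  
>  s0   s1  s2 
   s1   s2  s3 
   s2   s2  s2 
   s3   s4  s2 
   s4   s5  s5 
 * s5   s6  s6 
   s6   s7  s7 
   s7   s8  s8 
   s8   s4  s4 
(> = start, * = accepting)

start=s0 accept=s5 s0-p->s1 s0-q->s2 s1-p->s2 s1-q->s3 s2-p->s2 s2-q->s2 s3-p->s4 s3-q->s2 s4-p->s5 s4-q->s5 s5-p->s6 s5-q->s6 s6-p->s7 s6-q->s7 s7-p->s8 s7-q->s8 s8-p->s4 s8-q->s4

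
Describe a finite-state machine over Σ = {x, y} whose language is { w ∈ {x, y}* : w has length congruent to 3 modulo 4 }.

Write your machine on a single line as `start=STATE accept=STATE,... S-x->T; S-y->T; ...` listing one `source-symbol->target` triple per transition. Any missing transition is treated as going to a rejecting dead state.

start=q0; accept=q3; q0-x->q1; q0-y->q1; q1-x->q2; q1-y->q2; q2-x->q3; q2-y->q3; q3-x->q0; q3-y->q0

Only the length mod 4 matters, so use a 4-cycle: from any state, every input symbol moves to the next state, wrapping q3 back to q0. Mark q3 accepting.
A 4-state machine:
        x   y  
>  q0   q1  q1 
   q1   q2  q2 
   q2   q3  q3 
 * q3   q0  q0 
(> = start, * = accepting)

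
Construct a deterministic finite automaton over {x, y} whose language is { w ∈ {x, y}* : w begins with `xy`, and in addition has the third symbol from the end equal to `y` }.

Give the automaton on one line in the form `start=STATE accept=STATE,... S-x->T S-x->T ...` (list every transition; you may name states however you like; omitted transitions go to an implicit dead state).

Run two small machines in parallel and take their product. One (4 states) tracks whether the input so far still matches the prefix `xy`; the other (15 states) tracks the last 3 symbols read. Each combined state is a pair, one component from each; accept when both components accept.
A 23-state machine:
          x    y  
>  S0     S1   S2 
   S1     S3   S4 
   S2     S5   S6 
   S3     S7   S8 
   S4     S9  S10 
   S5    S11  S12 
   S6    S13  S14 
   S7     S7   S8 
   S8    S15  S16 
   S9    S17  S18 
   S10   S19  S20 
   S11    S7   S8 
   S12   S15  S16 
   S13   S11  S12 
   S14   S13  S14 
   S15   S11  S12 
   S16   S13  S14 
 * S17   S21  S22 
 * S18    S9  S10 
 * S19   S17  S18 
 * S20   S19  S20 
   S21   S21  S22 
   S22    S9  S10 
(> = start, * = accepting)

start=S0 accept=S17,S18,S19,S20 S0-x->S1 S0-y->S2 S1-x->S3 S1-y->S4 S2-x->S5 S2-y->S6 S3-x->S7 S3-y->S8 S4-x->S9 S4-y->S10 S5-x->S11 S5-y->S12 S6-x->S13 S6-y->S14 S7-x->S7 S7-y->S8 S8-x->S15 S8-y->S16 S9-x->S17 S9-y->S18 S10-x->S19 S10-y->S20 S11-x->S7 S11-y->S8 S12-x->S15 S12-y->S16 S13-x->S11 S13-y->S12 S14-x->S13 S14-y->S14 S15-x->S11 S15-y->S12 S16-x->S13 S16-y->S14 S17-x->S21 S17-y->S22 S18-x->S9 S18-y->S10 S19-x->S17 S19-y->S18 S20-x->S19 S20-y->S20 S21-x->S21 S21-y->S22 S22-x->S9 S22-y->S10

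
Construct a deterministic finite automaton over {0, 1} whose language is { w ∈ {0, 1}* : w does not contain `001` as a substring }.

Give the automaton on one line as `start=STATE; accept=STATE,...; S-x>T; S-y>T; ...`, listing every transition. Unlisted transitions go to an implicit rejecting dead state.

start=S0; accept=S0,S1,S2; S0-0>S1; S0-1>S0; S1-0>S2; S1-1>S0; S2-0>S2; S2-1>S3; S3-0>S3; S3-1>S3

This is the complement of 'contains `001`'. Use the same substring-matching states — S0 through S3 holding how much of `001` has just been matched — but flip the accepting set: everything except the trap S3 accepts.
        0   1  
>* S0   S1  S0 
 * S1   S2  S0 
 * S2   S2  S3 
   S3   S3  S3 
(> = start, * = accepting)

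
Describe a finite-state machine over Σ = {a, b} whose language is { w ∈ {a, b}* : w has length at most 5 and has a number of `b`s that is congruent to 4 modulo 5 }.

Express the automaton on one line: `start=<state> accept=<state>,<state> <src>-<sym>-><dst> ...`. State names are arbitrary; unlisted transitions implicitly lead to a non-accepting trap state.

Run two small machines in parallel and take their product. One (7 states) tracks the input length, saturating at 6; the other (5 states) tracks the count of `b`s modulo 5. Each combined state is a pair, one component from each; accept when both components accept. Equivalent product states are then merged.
11 states suffice.
          a    b  
>  q0     q1   q2 
   q1     q3   q4 
   q2     q4   q5 
   q3     q3   q3 
   q4     q3   q6 
   q5     q6   q7 
   q6     q3   q8 
   q7     q8   q9 
   q8     q3  q10 
 * q9    q10   q3 
 * q10    q3   q3 
(> = start, * = accepting)

start=q0 accept=q9,q10 q0-a->q1 q0-b->q2 q1-a->q3 q1-b->q4 q2-a->q4 q2-b->q5 q3-a->q3 q3-b->q3 q4-a->q3 q4-b->q6 q5-a->q6 q5-b->q7 q6-a->q3 q6-b->q8 q7-a->q8 q7-b->q9 q8-a->q3 q8-b->q10 q9-a->q10 q9-b->q3 q10-a->q3 q10-b->q3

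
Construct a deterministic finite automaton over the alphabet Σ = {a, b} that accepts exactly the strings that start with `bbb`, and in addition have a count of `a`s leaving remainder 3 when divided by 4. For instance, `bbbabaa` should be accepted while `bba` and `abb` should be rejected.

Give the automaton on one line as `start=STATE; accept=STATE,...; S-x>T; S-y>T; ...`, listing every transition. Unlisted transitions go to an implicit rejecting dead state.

start=S0; accept=S7; S0-a>S1; S0-b>S2; S1-a>S1; S1-b>S1; S2-a>S1; S2-b>S3; S3-a>S1; S3-b>S4; S4-a>S5; S4-b>S4; S5-a>S6; S5-b>S5; S6-a>S7; S6-b>S6; S7-a>S4; S7-b>S7

Handle the two conditions separately and then intersect. One (5 states) tracks whether the input so far still matches the prefix `bbb`; the other (4 states) tracks the count of `a`s modulo 4. Each combined state is a pair, one component from each; accept when both components accept. Minimizing collapses redundant product states.
8 states suffice.
        a   b  
>  S0   S1  S2 
   S1   S1  S1 
   S2   S1  S3 
   S3   S1  S4 
   S4   S5  S4 
   S5   S6  S5 
   S6   S7  S6 
 * S7   S4  S7 
(> = start, * = accepting)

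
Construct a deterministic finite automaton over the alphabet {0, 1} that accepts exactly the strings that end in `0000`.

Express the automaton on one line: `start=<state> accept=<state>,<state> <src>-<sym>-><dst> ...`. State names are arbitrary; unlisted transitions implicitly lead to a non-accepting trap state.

Let each state record the length of the longest suffix of the input read so far that is also a prefix of `0000`. q1 means the last symbol is `0`; q2 means the last 2 symbols are `00`; q3 means the last 3 symbols are `000`; q4 means the last 4 symbols are `0000`. Accept only at q4, where the string currently ends in `0000`.
5 states suffice.
        0   1  
>  q0   q1  q0 
   q1   q2  q0 
   q2   q3  q0 
   q3   q4  q0 
 * q4   q4  q0 
(> = start, * = accepting)

start=q0 accept=q4 q0-0->q1 q0-1->q0 q1-0->q2 q1-1->q0 q2-0->q3 q2-1->q0 q3-0->q4 q3-1->q0 q4-0->q4 q4-1->q0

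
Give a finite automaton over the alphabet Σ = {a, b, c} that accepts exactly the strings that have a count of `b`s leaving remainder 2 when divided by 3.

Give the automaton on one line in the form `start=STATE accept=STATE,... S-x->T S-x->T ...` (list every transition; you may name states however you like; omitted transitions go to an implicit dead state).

start=s0 accept=s2 s0-a->s0 s0-b->s1 s0-c->s0 s1-a->s1 s1-b->s2 s1-c->s1 s2-a->s2 s2-b->s0 s2-c->s2

The only thing that matters is how many `b`s have appeared, reduced mod 3. Use one state per residue: s0 for 0, …, s2 for 2. Reading `b` moves to the next residue; anything else stays put. s2 is accepting.
A 3-state machine:
        a   b   c  
>  s0   s0  s1  s0 
   s1   s1  s2  s1 
 * s2   s2  s0  s2 
(> = start, * = accepting)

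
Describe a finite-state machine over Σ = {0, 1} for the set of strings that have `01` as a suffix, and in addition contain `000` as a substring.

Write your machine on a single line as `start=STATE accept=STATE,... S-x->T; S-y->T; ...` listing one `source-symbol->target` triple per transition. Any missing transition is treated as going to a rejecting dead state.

start=q0; accept=q5; q0-0->q1; q0-1->q0; q1-0->q2; q1-1->q3; q2-0->q4; q2-1->q3; q3-0->q1; q3-1->q0; q4-0->q4; q4-1->q5; q5-0->q4; q5-1->q6; q6-0->q4; q6-1->q6

Handle the two conditions separately and then intersect. The first has 3 states tracking how much of the suffix `01` has currently been matched; the second has 4 states tracking whether and how much of `000` has been seen. A product state is a pair (one from each), accepting exactly when both do.
A 7-state machine:
        0   1  
>  q0   q1  q0 
   q1   q2  q3 
   q2   q4  q3 
   q3   q1  q0 
   q4   q4  q5 
 * q5   q4  q6 
   q6   q4  q6 
(> = start, * = accepting)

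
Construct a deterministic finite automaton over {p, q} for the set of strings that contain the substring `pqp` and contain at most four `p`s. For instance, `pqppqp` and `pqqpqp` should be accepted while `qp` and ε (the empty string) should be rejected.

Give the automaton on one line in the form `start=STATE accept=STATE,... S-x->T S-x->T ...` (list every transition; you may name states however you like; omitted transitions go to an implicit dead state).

Handle the two conditions separately and then intersect. The first has 4 states tracking whether and how much of `pqp` has been seen; the second has 6 states tracking the count of `p`s, saturating at 5. A product state is a pair (one from each), accepting exactly when both do. Minimizing collapses redundant product states.
          p    q  
>  S0     S1   S0 
   S1     S2   S3 
   S2     S4   S5 
   S3     S6   S7 
   S4     S8   S9 
   S5    S10  S11 
 * S6    S10   S6 
   S7     S2   S7 
   S8     S8   S8 
   S9    S12   S8 
 * S10   S12  S10 
   S11    S4  S11 
 * S12    S8  S12 
(> = start, * = accepting)

start=S0 accept=S6,S10,S12 S0-p->S1 S0-q->S0 S1-p->S2 S1-q->S3 S2-p->S4 S2-q->S5 S3-p->S6 S3-q->S7 S4-p->S8 S4-q->S9 S5-p->S10 S5-q->S11 S6-p->S10 S6-q->S6 S7-p->S2 S7-q->S7 S8-p->S8 S8-q->S8 S9-p->S12 S9-q->S8 S10-p->S12 S10-q->S10 S11-p->S4 S11-q->S11 S12-p->S8 S12-q->S12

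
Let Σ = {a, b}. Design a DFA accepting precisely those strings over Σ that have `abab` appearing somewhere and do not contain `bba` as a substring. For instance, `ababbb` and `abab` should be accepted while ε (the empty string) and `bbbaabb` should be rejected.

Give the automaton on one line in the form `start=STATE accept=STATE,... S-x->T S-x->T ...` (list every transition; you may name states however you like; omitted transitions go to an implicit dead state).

Run two small machines in parallel and take their product. The first has 5 states tracking whether and how much of `abab` has been seen; the second has 4 states tracking partial matches of the forbidden pattern `bba`. A product state is a pair (one from each), accepting exactly when both do. After merging equivalent states the machine shrinks.
        a   b  
>  q0   q1  q2 
   q1   q1  q3 
   q2   q1  q4 
   q3   q5  q4 
   q4   q4  q4 
   q5   q1  q6 
 * q6   q7  q8 
 * q7   q7  q6 
 * q8   q4  q8 
(> = start, * = accepting)

start=q0 accept=q6,q7,q8 q0-a->q1 q0-b->q2 q1-a->q1 q1-b->q3 q2-a->q1 q2-b->q4 q3-a->q5 q3-b->q4 q4-a->q4 q4-b->q4 q5-a->q1 q5-b->q6 q6-a->q7 q6-b->q8 q7-a->q7 q7-b->q6 q8-a->q4 q8-b->q8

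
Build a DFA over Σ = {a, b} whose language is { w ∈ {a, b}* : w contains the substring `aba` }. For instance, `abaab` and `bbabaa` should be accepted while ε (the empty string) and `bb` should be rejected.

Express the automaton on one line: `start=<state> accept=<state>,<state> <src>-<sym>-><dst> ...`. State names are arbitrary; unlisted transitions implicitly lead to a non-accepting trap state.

start=S0 accept=S3 S0-a->S1 S0-b->S0 S1-a->S1 S1-b->S2 S2-a->S3 S2-b->S0 S3-a->S3 S3-b->S3

States S0..S2 record the length of the longest prefix of `aba` that matches the current input suffix. Reaching S3 means `aba` has been seen, and we stay there forever. Accept from S3.
        a   b  
>  S0   S1  S0 
   S1   S1  S2 
   S2   S3  S0 
 * S3   S3  S3 
(> = start, * = accepting)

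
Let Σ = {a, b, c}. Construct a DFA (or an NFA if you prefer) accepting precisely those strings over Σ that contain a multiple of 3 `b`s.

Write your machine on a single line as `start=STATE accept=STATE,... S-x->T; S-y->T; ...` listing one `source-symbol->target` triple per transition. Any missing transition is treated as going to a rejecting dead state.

Keep the running count of `b`s modulo 3: each `b` advances along the cycle q0 → q1 → q2 → q0 while other symbols loop. Accept at q0.
3 states suffice.
        a   b   c  
>* q0   q0  q1  q0 
   q1   q1  q2  q1 
   q2   q2  q0  q2 
(> = start, * = accepting)

start=q0; accept=q0; q0-a->q0; q0-b->q1; q0-c->q0; q1-a->q1; q1-b->q2; q1-c->q1; q2-a->q2; q2-b->q0; q2-c->q2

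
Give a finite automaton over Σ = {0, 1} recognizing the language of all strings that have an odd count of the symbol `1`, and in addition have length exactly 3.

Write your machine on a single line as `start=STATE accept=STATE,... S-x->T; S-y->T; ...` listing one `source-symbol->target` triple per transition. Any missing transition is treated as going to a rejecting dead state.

Run two small machines in parallel and take their product. One (2 states) tracks the count of `1`s modulo 2; the other (5 states) tracks the input length, saturating at 4. Each combined state is a pair, one component from each; accept when both components accept.
A 9-state machine:
        0   1  
>  q0   q1  q2 
   q1   q3  q4 
   q2   q4  q3 
   q3   q5  q6 
   q4   q6  q5 
   q5   q7  q8 
 * q6   q8  q7 
   q7   q7  q8 
   q8   q8  q7 
(> = start, * = accepting)

start=q0; accept=q6; q0-0->q1; q0-1->q2; q1-0->q3; q1-1->q4; q2-0->q4; q2-1->q3; q3-0->q5; q3-1->q6; q4-0->q6; q4-1->q5; q5-0->q7; q5-1->q8; q6-0->q8; q6-1->q7; q7-0->q7; q7-1->q8; q8-0->q8; q8-1->q7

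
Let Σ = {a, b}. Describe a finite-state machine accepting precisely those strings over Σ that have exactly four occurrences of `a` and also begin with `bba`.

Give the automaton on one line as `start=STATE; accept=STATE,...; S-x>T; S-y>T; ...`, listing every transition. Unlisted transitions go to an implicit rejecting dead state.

Run two small machines in parallel and take their product. One (6 states) tracks the count of `a`s, saturating at 5; the other (5 states) tracks whether the input so far still matches the prefix `bba`. Each combined state is a pair, one component from each; accept when both components accept. Equivalent product states are then merged.
With 8 states:
        a   b  
>  s0   s1  s2 
   s1   s1  s1 
   s2   s1  s3 
   s3   s4  s1 
   s4   s5  s4 
   s5   s6  s5 
   s6   s7  s6 
 * s7   s1  s7 
(> = start, * = accepting)

start=s0; accept=s7; s0-a>s1; s0-b>s2; s1-a>s1; s1-b>s1; s2-a>s1; s2-b>s3; s3-a>s4; s3-b>s1; s4-a>s5; s4-b>s4; s5-a>s6; s5-b>s5; s6-a>s7; s6-b>s6; s7-a>s1; s7-b>s7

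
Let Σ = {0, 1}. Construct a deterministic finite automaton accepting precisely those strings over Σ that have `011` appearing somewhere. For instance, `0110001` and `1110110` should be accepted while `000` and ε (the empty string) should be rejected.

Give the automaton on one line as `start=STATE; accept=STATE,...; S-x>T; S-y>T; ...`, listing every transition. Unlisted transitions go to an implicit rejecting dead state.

start=q0; accept=q3; q0-0>q1; q0-1>q0; q1-0>q1; q1-1>q2; q2-0>q1; q2-1>q3; q3-0>q3; q3-1>q3

Track how much of `011` has been matched so far: state q0 is no progress, q3 is the absorbing accept state reached once `011` has occurred. Intermediate states record partial matches; on a mismatch, fall back to the longest reusable overlap.
        0   1  
>  q0   q1  q0 
   q1   q1  q2 
   q2   q1  q3 
 * q3   q3  q3 
(> = start, * = accepting)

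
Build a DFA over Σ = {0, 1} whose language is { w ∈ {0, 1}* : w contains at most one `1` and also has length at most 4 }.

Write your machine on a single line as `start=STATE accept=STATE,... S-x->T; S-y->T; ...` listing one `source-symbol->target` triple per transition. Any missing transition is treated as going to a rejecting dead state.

Run two small machines in parallel and take their product. The first has 3 states tracking the count of `1`s, saturating at 2; the second has 6 states tracking the input length, saturating at 5. A product state is a pair (one from each), accepting exactly when both do. Minimizing collapses redundant product states.
A 9-state machine:
        0   1  
>* s0   s1  s2 
 * s1   s3  s4 
 * s2   s4  s5 
 * s3   s6  s7 
 * s4   s7  s5 
   s5   s5  s5 
 * s6   s8  s8 
 * s7   s8  s5 
 * s8   s5  s5 
(> = start, * = accepting)

start=s0; accept=s0,s1,s2,s3,s4,s6,s7,s8; s0-0->s1; s0-1->s2; s1-0->s3; s1-1->s4; s2-0->s4; s2-1->s5; s3-0->s6; s3-1->s7; s4-0->s7; s4-1->s5; s5-0->s5; s5-1->s5; s6-0->s8; s6-1->s8; s7-0->s8; s7-1->s5; s8-0->s5; s8-1->s5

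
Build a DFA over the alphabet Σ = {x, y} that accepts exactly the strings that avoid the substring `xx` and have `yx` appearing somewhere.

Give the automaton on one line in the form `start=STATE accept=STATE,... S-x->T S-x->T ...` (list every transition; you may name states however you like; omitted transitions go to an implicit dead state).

Handle the two conditions separately and then intersect. The first has 3 states tracking partial matches of the forbidden pattern `xx`; the second has 3 states tracking whether and how much of `yx` has been seen. A product state is a pair (one from each), accepting exactly when both do. After merging equivalent states the machine shrinks.
A 6-state machine:
        x   y  
>  S0   S1  S2 
   S1   S3  S2 
   S2   S4  S2 
   S3   S3  S3 
 * S4   S3  S5 
 * S5   S4  S5 
(> = start, * = accepting)

start=S0 accept=S4,S5 S0-x->S1 S0-y->S2 S1-x->S3 S1-y->S2 S2-x->S4 S2-y->S2 S3-x->S3 S3-y->S3 S4-x->S3 S4-y->S5 S5-x->S4 S5-y->S5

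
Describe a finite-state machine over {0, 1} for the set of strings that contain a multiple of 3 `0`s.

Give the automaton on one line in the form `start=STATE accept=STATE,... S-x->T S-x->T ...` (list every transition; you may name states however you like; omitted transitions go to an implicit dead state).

start=q0 accept=q0 q0-0->q1 q0-1->q0 q1-0->q2 q1-1->q1 q2-0->q0 q2-1->q2

The only thing that matters is how many `0`s have appeared, reduced mod 3. Use one state per residue: q0 for 0, …, q2 for 2. Reading `0` moves to the next residue; anything else stays put. q0 is accepting.
3 states suffice.
        0   1  
>* q0   q1  q0 
   q1   q2  q1 
   q2   q0  q2 
(> = start, * = accepting)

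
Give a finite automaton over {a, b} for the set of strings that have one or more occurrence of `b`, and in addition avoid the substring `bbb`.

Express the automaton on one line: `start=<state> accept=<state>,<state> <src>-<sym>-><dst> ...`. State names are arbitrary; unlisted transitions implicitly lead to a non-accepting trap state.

Run two small machines in parallel and take their product. The first has 3 states tracking the count of `b`s, saturating at 2; the second has 4 states tracking partial matches of the forbidden pattern `bbb`. A product state is a pair (one from each), accepting exactly when both do. Equivalent product states are then merged.
        a   b  
>  q0   q0  q1 
 * q1   q2  q3 
 * q2   q2  q1 
 * q3   q2  q4 
   q4   q4  q4 
(> = start, * = accepting)

start=q0 accept=q1,q2,q3 q0-a->q0 q0-b->q1 q1-a->q2 q1-b->q3 q2-a->q2 q2-b->q1 q3-a->q2 q3-b->q4 q4-a->q4 q4-b->q4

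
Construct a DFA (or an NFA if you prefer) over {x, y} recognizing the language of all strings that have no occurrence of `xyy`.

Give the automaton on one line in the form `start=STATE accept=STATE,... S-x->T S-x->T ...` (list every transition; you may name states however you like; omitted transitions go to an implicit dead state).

This is the complement of 'contains `xyy`'. Use the same substring-matching states — s0 through s3 holding how much of `xyy` has just been matched — but flip the accepting set: everything except the trap s3 accepts.
4 states suffice.
        x   y  
>* s0   s1  s0 
 * s1   s1  s2 
 * s2   s1  s3 
   s3   s3  s3 
(> = start, * = accepting)

start=s0 accept=s0,s1,s2 s0-x->s1 s0-y->s0 s1-x->s1 s1-y->s2 s2-x->s1 s2-y->s3 s3-x->s3 s3-y->s3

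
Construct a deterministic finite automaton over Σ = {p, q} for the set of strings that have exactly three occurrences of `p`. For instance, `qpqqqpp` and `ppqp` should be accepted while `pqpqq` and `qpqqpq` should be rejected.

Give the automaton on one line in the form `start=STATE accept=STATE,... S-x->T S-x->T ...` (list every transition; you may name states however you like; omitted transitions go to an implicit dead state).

Only the number of `p`s matters, and only up to 4. Make a chain A → B → C → D → E advanced by each `p` (with E absorbing); every other symbol self-loops. The accepting set is {D}.
5 states suffice.
       p  q 
>  A   B  A 
   B   C  B 
   C   D  C 
 * D   E  D 
   E   E  E 
(> = start, * = accepting)

start=A accept=D A-p->B A-q->A B-p->C B-q->B C-p->D C-q->C D-p->E D-q->D E-p->E E-q->E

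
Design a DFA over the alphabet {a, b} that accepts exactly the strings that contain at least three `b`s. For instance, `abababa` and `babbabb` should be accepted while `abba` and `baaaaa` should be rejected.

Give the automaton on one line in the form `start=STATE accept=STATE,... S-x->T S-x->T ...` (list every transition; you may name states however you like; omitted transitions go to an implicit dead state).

start=s0 accept=s3,s4 s0-a->s0 s0-b->s1 s1-a->s1 s1-b->s2 s2-a->s2 s2-b->s3 s3-a->s3 s3-b->s4 s4-a->s4 s4-b->s4

Only the number of `b`s matters, and only up to 4. Make a chain s0 → s1 → s2 → s3 → s4 advanced by each `b` (with s4 absorbing); every other symbol self-loops. The accepting set is {s3, s4}.
        a   b  
>  s0   s0  s1 
   s1   s1  s2 
   s2   s2  s3 
 * s3   s3  s4 
 * s4   s4  s4 
(> = start, * = accepting)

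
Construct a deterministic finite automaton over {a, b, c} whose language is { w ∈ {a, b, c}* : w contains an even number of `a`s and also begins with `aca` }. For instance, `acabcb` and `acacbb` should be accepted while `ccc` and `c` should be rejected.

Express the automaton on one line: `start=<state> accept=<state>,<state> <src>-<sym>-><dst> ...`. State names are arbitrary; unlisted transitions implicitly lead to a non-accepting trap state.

Run two small machines in parallel and take their product. The first has 2 states tracking the count of `a`s modulo 2; the second has 5 states tracking whether the input so far still matches the prefix `aca`. A product state is a pair (one from each), accepting exactly when both do. After merging equivalent states the machine shrinks.
6 states suffice.
        a   b   c  
>  S0   S1  S2  S2 
   S1   S2  S2  S3 
   S2   S2  S2  S2 
   S3   S4  S2  S2 
 * S4   S5  S4  S4 
   S5   S4  S5  S5 
(> = start, * = accepting)

start=S0 accept=S4 S0-a->S1 S0-b->S2 S0-c->S2 S1-a->S2 S1-b->S2 S1-c->S3 S2-a->S2 S2-b->S2 S2-c->S2 S3-a->S4 S3-b->S2 S3-c->S2 S4-a->S5 S4-b->S4 S4-c->S4 S5-a->S4 S5-b->S5 S5-c->S5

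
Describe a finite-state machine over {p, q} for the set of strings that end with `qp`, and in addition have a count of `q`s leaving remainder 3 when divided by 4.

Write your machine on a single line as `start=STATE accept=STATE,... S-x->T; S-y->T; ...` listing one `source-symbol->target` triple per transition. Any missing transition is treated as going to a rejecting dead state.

start=A; accept=E; A-p->A; A-q->B; B-p->B; B-q->C; C-p->C; C-q->D; D-p->E; D-q->A; E-p->F; E-q->A; F-p->F; F-q->A

Run two small machines in parallel and take their product. The first has 3 states tracking how much of the suffix `qp` has currently been matched; the second has 4 states tracking the count of `q`s modulo 4. A product state is a pair (one from each), accepting exactly when both do. After merging equivalent states the machine shrinks.
With 6 states:
       p  q 
>  A   A  B 
   B   B  C 
   C   C  D 
   D   E  A 
 * E   F  A 
   F   F  A 
(> = start, * = accepting)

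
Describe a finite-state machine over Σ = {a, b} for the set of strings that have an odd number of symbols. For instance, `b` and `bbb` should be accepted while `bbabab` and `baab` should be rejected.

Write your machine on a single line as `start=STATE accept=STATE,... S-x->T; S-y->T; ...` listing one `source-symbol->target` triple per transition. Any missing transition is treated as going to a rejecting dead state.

start=s0; accept=s1; s0-a->s1; s0-b->s1; s1-a->s0; s1-b->s0

Count input length modulo 2: every symbol advances one step around the cycle s0 → s1 → s0. Accept at s1.
A 2-state machine:
        a   b  
>  s0   s1  s1 
 * s1   s0  s0 
(> = start, * = accepting)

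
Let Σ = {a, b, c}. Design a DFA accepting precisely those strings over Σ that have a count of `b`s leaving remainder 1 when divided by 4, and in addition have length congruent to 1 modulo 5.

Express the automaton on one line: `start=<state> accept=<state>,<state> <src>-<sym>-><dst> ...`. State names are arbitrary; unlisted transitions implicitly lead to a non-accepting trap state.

start=s0 accept=s2 s0-a->s1 s0-b->s2 s0-c->s1 s1-a->s3 s1-b->s4 s1-c->s3 s2-a->s4 s2-b->s5 s2-c->s4 s3-a->s6 s3-b->s7 s3-c->s6 s4-a->s7 s4-b->s8 s4-c->s7 s5-a->s8 s5-b->s9 s5-c->s8 s6-a->s10 s6-b->s11 s6-c->s10 s7-a->s11 s7-b->s12 s7-c->s11 s8-a->s12 s8-b->s13 s8-c->s12 s9-a->s13 s9-b->s10 s9-c->s13 s10-a->s0 s10-b->s14 s10-c->s0 s11-a->s14 s11-b->s15 s11-c->s14 s12-a->s15 s12-b->s16 s12-c->s15 s13-a->s16 s13-b->s0 s13-c->s16 s14-a->s2 s14-b->s17 s14-c->s2 s15-a->s17 s15-b->s18 s15-c->s17 s16-a->s18 s16-b->s1 s16-c->s18 s17-a->s5 s17-b->s19 s17-c->s5 s18-a->s19 s18-b->s3 s18-c->s19 s19-a->s9 s19-b->s6 s19-c->s9

Run two small machines in parallel and take their product. One (4 states) tracks the count of `b`s modulo 4; the other (5 states) tracks the input length modulo 5. Each combined state is a pair, one component from each; accept when both components accept.
          a    b    c  
>  s0     s1   s2   s1 
   s1     s3   s4   s3 
 * s2     s4   s5   s4 
   s3     s6   s7   s6 
   s4     s7   s8   s7 
   s5     s8   s9   s8 
   s6    s10  s11  s10 
   s7    s11  s12  s11 
   s8    s12  s13  s12 
   s9    s13  s10  s13 
   s10    s0  s14   s0 
   s11   s14  s15  s14 
   s12   s15  s16  s15 
   s13   s16   s0  s16 
   s14    s2  s17   s2 
   s15   s17  s18  s17 
   s16   s18   s1  s18 
   s17    s5  s19   s5 
   s18   s19   s3  s19 
   s19    s9   s6   s9 
(> = start, * = accepting)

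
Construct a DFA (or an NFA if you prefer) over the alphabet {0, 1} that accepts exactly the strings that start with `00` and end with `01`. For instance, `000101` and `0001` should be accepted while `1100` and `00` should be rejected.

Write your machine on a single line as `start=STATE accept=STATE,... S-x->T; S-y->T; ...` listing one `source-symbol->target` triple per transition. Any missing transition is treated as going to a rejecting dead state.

start=q0; accept=q6; q0-0->q1; q0-1->q2; q1-0->q3; q1-1->q4; q2-0->q5; q2-1->q2; q3-0->q3; q3-1->q6; q4-0->q5; q4-1->q2; q5-0->q5; q5-1->q4; q6-0->q3; q6-1->q7; q7-0->q3; q7-1->q7

Run two small machines in parallel and take their product. The first has 4 states tracking whether the input so far still matches the prefix `00`; the second has 3 states tracking how much of the suffix `01` has currently been matched. A product state is a pair (one from each), accepting exactly when both do.
8 states suffice.
        0   1  
>  q0   q1  q2 
   q1   q3  q4 
   q2   q5  q2 
   q3   q3  q6 
   q4   q5  q2 
   q5   q5  q4 
 * q6   q3  q7 
   q7   q3  q7 
(> = start, * = accepting)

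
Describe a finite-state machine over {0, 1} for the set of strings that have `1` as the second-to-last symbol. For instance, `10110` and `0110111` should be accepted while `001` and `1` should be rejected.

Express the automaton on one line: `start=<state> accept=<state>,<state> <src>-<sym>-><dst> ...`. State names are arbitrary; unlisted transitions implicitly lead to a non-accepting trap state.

start=A accept=F,G A-0->B A-1->C B-0->D B-1->E C-0->F C-1->G D-0->D D-1->E E-0->F E-1->G F-0->D F-1->E G-0->F G-1->G

Because acceptance depends on a position counted from the end, the machine has to buffer the most recent 2 symbols. Make each state the string of the last up-to-2 symbols read; on input `x` shift the window left and append `x`. Accept when the buffered window has length 2 and begins with `1`.
       0  1 
>  A   B  C 
   B   D  E 
   C   F  G 
   D   D  E 
   E   F  G 
 * F   D  E 
 * G   F  G 
(> = start, * = accepting)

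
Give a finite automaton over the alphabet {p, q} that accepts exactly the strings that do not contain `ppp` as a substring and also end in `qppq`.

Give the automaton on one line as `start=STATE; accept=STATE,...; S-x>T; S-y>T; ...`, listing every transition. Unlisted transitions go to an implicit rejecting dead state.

Build one automaton per condition and run them in lockstep. The first has 4 states tracking partial matches of the forbidden pattern `ppp`; the second has 5 states tracking how much of the suffix `qppq` has currently been matched. A product state is a pair (one from each), accepting exactly when both do. After merging equivalent states the machine shrinks.
With 8 states:
        p   q  
>  S0   S1  S2 
   S1   S3  S2 
   S2   S4  S2 
   S3   S5  S2 
   S4   S6  S2 
   S5   S5  S5 
   S6   S5  S7 
 * S7   S4  S2 
(> = start, * = accepting)

start=S0; accept=S7; S0-p>S1; S0-q>S2; S1-p>S3; S1-q>S2; S2-p>S4; S2-q>S2; S3-p>S5; S3-q>S2; S4-p>S6; S4-q>S2; S5-p>S5; S5-q>S5; S6-p>S5; S6-q>S7; S7-p>S4; S7-q>S2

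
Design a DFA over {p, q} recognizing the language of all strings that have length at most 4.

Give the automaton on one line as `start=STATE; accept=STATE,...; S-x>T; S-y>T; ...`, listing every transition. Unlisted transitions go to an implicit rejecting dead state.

start=A; accept=A,B,C,D,E; A-p>B; A-q>B; B-p>C; B-q>C; C-p>D; C-q>D; D-p>E; D-q>E; E-p>F; E-q>F; F-p>F; F-q>F

We only need to distinguish lengths 0, 1, …, 4, and '>4'. Chain A → B → C → D → E → F on every symbol, with F looping. Accepting states: {A, B, C, D, E}.
With 6 states:
       p  q 
>* A   B  B 
 * B   C  C 
 * C   D  D 
 * D   E  E 
 * E   F  F 
   F   F  F 
(> = start, * = accepting)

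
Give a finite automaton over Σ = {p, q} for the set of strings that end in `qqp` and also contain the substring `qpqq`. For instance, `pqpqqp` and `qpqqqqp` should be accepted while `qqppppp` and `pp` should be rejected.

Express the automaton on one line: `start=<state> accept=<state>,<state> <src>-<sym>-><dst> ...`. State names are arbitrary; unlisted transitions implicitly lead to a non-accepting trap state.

Run two small machines in parallel and take their product. The first has 4 states tracking how much of the suffix `qqp` has currently been matched; the second has 5 states tracking whether and how much of `qpqq` has been seen. A product state is a pair (one from each), accepting exactly when both do. Equivalent product states are then merged.
An 8-state machine:
        p   q  
>  S0   S0  S1 
   S1   S2  S1 
   S2   S0  S3 
   S3   S2  S4 
   S4   S5  S4 
 * S5   S6  S7 
   S6   S6  S7 
   S7   S6  S4 
(> = start, * = accepting)

start=S0 accept=S5 S0-p->S0 S0-q->S1 S1-p->S2 S1-q->S1 S2-p->S0 S2-q->S3 S3-p->S2 S3-q->S4 S4-p->S5 S4-q->S4 S5-p->S6 S5-q->S7 S6-p->S6 S6-q->S7 S7-p->S6 S7-q->S4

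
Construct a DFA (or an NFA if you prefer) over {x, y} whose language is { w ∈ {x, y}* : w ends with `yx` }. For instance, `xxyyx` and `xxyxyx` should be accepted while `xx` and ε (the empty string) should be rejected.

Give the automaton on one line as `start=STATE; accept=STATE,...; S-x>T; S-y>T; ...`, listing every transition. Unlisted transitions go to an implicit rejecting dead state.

start=s0; accept=s2; s0-x>s0; s0-y>s1; s1-x>s2; s1-y>s1; s2-x>s0; s2-y>s1

Let each state record the length of the longest suffix of the input read so far that is also a prefix of `yx`. s1 means the last symbol is `y`; s2 means the last 2 symbols are `yx`. Accept only at s2, where the string currently ends in `yx`.
With 3 states:
        x   y  
>  s0   s0  s1 
   s1   s2  s1 
 * s2   s0  s1 
(> = start, * = accepting)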